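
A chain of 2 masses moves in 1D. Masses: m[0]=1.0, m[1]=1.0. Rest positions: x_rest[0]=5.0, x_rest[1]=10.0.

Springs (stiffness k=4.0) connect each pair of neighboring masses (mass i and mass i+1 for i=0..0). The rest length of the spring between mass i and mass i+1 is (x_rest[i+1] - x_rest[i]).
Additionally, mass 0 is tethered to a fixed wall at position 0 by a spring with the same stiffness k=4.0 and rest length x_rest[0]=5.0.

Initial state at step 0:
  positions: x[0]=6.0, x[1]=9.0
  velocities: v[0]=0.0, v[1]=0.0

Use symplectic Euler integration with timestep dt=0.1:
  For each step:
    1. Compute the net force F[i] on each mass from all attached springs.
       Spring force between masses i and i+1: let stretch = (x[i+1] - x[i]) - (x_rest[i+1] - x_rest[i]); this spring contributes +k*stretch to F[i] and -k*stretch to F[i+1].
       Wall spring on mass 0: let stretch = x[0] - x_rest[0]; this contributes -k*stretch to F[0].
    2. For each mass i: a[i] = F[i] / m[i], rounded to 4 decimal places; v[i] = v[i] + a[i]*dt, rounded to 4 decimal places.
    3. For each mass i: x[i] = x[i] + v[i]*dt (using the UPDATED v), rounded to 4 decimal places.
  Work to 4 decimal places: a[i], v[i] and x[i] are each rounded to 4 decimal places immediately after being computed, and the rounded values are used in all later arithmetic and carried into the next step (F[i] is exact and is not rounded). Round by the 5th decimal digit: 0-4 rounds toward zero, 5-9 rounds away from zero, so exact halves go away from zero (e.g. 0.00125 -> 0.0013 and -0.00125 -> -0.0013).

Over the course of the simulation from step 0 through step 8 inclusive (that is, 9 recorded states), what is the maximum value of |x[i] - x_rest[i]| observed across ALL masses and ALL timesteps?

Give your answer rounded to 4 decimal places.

Step 0: x=[6.0000 9.0000] v=[0.0000 0.0000]
Step 1: x=[5.8800 9.0800] v=[-1.2000 0.8000]
Step 2: x=[5.6528 9.2320] v=[-2.2720 1.5200]
Step 3: x=[5.3427 9.4408] v=[-3.1014 2.0883]
Step 4: x=[4.9828 9.6857] v=[-3.5992 2.4491]
Step 5: x=[4.6117 9.9425] v=[-3.7112 2.5679]
Step 6: x=[4.2693 10.1861] v=[-3.4236 2.4356]
Step 7: x=[3.9928 10.3930] v=[-2.7646 2.0689]
Step 8: x=[3.8126 10.5439] v=[-1.8016 1.5088]
Max displacement = 1.1874

Answer: 1.1874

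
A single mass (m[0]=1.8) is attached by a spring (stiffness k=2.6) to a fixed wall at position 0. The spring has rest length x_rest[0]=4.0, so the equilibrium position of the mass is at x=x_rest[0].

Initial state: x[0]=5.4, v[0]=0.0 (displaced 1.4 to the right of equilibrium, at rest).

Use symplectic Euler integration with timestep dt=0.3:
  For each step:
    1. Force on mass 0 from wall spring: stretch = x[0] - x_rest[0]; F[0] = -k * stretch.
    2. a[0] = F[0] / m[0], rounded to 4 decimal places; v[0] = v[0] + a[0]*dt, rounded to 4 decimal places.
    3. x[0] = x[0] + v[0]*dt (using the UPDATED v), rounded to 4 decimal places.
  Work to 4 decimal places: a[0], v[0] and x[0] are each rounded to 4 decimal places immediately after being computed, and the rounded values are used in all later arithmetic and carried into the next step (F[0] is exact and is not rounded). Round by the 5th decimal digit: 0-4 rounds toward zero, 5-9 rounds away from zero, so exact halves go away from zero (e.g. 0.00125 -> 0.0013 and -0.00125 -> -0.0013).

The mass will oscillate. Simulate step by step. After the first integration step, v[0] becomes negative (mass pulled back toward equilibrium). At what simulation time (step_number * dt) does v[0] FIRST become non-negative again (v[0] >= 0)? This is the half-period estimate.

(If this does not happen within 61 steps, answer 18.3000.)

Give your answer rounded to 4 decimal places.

Answer: 2.7000

Derivation:
Step 0: x=[5.4000] v=[0.0000]
Step 1: x=[5.2180] v=[-0.6067]
Step 2: x=[4.8777] v=[-1.1345]
Step 3: x=[4.4233] v=[-1.5148]
Step 4: x=[3.9138] v=[-1.6982]
Step 5: x=[3.4155] v=[-1.6609]
Step 6: x=[2.9932] v=[-1.4076]
Step 7: x=[2.7018] v=[-0.9713]
Step 8: x=[2.5792] v=[-0.4087]
Step 9: x=[2.6413] v=[0.2070]
First v>=0 after going negative at step 9, time=2.7000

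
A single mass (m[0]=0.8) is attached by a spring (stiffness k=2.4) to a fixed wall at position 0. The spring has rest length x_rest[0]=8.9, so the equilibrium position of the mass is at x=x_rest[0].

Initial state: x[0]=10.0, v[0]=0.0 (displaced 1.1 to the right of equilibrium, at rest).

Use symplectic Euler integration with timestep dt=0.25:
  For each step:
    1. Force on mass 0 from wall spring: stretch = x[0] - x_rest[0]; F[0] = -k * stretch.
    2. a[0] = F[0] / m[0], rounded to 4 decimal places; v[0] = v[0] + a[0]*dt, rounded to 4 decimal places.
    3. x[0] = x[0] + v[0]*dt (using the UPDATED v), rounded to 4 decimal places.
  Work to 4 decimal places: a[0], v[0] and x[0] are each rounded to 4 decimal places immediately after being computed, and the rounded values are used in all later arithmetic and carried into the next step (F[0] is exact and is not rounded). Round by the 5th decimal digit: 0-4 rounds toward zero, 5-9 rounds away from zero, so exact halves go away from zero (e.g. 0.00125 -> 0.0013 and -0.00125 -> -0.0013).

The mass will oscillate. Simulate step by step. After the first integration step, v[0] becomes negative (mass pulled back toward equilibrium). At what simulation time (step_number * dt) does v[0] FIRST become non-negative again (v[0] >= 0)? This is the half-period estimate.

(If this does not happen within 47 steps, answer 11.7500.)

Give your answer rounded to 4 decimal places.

Answer: 2.0000

Derivation:
Step 0: x=[10.0000] v=[0.0000]
Step 1: x=[9.7938] v=[-0.8250]
Step 2: x=[9.4200] v=[-1.4954]
Step 3: x=[8.9487] v=[-1.8854]
Step 4: x=[8.4682] v=[-1.9219]
Step 5: x=[8.0687] v=[-1.5981]
Step 6: x=[7.8251] v=[-0.9746]
Step 7: x=[7.7830] v=[-0.1684]
Step 8: x=[7.9504] v=[0.6694]
First v>=0 after going negative at step 8, time=2.0000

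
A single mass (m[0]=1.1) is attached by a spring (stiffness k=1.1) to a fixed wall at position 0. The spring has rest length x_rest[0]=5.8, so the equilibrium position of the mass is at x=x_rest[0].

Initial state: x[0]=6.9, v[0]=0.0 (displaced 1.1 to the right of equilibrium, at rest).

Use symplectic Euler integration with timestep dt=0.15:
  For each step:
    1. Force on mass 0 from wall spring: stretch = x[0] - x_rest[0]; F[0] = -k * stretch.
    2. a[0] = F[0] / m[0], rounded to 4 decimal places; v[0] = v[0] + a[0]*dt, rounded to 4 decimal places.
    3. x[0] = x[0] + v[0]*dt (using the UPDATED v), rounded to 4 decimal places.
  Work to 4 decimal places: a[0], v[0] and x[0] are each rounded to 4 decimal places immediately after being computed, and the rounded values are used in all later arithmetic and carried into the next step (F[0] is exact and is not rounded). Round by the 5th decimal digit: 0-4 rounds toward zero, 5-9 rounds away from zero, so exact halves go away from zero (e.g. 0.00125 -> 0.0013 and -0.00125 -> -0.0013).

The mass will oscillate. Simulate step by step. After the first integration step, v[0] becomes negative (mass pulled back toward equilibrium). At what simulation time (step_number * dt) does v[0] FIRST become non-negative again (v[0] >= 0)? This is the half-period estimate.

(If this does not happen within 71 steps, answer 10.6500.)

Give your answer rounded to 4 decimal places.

Answer: 3.1500

Derivation:
Step 0: x=[6.9000] v=[0.0000]
Step 1: x=[6.8753] v=[-0.1650]
Step 2: x=[6.8264] v=[-0.3263]
Step 3: x=[6.7544] v=[-0.4803]
Step 4: x=[6.6609] v=[-0.6235]
Step 5: x=[6.5480] v=[-0.7526]
Step 6: x=[6.4183] v=[-0.8648]
Step 7: x=[6.2747] v=[-0.9575]
Step 8: x=[6.1204] v=[-1.0287]
Step 9: x=[5.9589] v=[-1.0768]
Step 10: x=[5.7938] v=[-1.1006]
Step 11: x=[5.6288] v=[-1.0997]
Step 12: x=[5.4677] v=[-1.0740]
Step 13: x=[5.3141] v=[-1.0242]
Step 14: x=[5.1714] v=[-0.9513]
Step 15: x=[5.0429] v=[-0.8570]
Step 16: x=[4.9314] v=[-0.7434]
Step 17: x=[4.8394] v=[-0.6131]
Step 18: x=[4.7691] v=[-0.4690]
Step 19: x=[4.7219] v=[-0.3144]
Step 20: x=[4.6990] v=[-0.1527]
Step 21: x=[4.7009] v=[0.0125]
First v>=0 after going negative at step 21, time=3.1500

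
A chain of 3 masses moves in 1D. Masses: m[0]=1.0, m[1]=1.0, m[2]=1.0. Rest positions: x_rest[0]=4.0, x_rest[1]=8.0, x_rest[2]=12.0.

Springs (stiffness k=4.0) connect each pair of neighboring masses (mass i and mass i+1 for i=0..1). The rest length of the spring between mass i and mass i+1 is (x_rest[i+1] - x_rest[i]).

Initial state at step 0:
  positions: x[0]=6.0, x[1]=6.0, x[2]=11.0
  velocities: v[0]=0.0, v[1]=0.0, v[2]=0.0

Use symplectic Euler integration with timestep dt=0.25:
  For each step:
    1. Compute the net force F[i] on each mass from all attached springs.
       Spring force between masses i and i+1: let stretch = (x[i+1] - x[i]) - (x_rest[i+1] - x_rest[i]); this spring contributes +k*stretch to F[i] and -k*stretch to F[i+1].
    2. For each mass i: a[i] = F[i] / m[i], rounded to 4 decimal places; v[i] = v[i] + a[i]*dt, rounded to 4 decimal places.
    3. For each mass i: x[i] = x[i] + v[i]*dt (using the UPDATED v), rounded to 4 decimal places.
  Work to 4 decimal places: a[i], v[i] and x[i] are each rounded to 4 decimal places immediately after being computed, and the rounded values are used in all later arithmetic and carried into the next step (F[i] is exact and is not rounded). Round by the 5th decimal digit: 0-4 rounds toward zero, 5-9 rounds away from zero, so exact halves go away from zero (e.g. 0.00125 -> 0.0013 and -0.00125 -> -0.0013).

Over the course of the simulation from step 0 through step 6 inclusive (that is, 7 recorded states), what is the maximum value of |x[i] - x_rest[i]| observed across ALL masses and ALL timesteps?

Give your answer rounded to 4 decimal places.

Step 0: x=[6.0000 6.0000 11.0000] v=[0.0000 0.0000 0.0000]
Step 1: x=[5.0000 7.2500 10.7500] v=[-4.0000 5.0000 -1.0000]
Step 2: x=[3.5625 8.8125 10.6250] v=[-5.7500 6.2500 -0.5000]
Step 3: x=[2.4375 9.5156 11.0469] v=[-4.5000 2.8125 1.6875]
Step 4: x=[2.0820 8.8320 12.0860] v=[-1.4219 -2.7343 4.1562]
Step 5: x=[2.4140 7.2744 13.3116] v=[1.3281 -6.2303 4.9022]
Step 6: x=[2.9611 6.0110 14.0279] v=[2.1885 -5.0535 2.8650]
Max displacement = 2.0279

Answer: 2.0279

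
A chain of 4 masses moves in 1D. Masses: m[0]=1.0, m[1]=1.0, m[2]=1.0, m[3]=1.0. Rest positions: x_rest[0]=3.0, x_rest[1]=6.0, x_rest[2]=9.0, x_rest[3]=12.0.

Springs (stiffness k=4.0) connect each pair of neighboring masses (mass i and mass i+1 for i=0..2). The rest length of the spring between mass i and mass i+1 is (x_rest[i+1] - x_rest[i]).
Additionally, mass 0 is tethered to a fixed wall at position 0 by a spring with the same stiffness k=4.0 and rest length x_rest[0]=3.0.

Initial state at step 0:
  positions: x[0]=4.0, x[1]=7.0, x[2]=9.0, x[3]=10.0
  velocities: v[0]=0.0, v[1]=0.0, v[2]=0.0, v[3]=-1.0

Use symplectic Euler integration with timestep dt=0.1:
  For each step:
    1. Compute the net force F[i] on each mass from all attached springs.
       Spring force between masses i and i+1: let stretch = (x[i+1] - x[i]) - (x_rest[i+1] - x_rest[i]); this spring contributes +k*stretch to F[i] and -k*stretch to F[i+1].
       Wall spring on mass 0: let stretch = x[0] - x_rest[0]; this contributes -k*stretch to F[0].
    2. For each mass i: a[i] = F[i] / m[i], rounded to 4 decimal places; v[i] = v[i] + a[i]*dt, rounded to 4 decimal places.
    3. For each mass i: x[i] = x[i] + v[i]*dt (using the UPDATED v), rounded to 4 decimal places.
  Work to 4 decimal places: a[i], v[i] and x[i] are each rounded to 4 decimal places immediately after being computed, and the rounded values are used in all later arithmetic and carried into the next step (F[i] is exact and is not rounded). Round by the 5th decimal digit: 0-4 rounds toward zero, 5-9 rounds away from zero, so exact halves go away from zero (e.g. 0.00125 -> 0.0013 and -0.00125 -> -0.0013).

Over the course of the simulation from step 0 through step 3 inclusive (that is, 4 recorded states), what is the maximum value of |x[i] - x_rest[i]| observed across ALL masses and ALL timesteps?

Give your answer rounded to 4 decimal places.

Answer: 2.0200

Derivation:
Step 0: x=[4.0000 7.0000 9.0000 10.0000] v=[0.0000 0.0000 0.0000 -1.0000]
Step 1: x=[3.9600 6.9600 8.9600 9.9800] v=[-0.4000 -0.4000 -0.4000 -0.2000]
Step 2: x=[3.8816 6.8800 8.8808 10.0392] v=[-0.7840 -0.8000 -0.7920 0.5920]
Step 3: x=[3.7679 6.7601 8.7679 10.1721] v=[-1.1373 -1.1990 -1.1290 1.3286]
Max displacement = 2.0200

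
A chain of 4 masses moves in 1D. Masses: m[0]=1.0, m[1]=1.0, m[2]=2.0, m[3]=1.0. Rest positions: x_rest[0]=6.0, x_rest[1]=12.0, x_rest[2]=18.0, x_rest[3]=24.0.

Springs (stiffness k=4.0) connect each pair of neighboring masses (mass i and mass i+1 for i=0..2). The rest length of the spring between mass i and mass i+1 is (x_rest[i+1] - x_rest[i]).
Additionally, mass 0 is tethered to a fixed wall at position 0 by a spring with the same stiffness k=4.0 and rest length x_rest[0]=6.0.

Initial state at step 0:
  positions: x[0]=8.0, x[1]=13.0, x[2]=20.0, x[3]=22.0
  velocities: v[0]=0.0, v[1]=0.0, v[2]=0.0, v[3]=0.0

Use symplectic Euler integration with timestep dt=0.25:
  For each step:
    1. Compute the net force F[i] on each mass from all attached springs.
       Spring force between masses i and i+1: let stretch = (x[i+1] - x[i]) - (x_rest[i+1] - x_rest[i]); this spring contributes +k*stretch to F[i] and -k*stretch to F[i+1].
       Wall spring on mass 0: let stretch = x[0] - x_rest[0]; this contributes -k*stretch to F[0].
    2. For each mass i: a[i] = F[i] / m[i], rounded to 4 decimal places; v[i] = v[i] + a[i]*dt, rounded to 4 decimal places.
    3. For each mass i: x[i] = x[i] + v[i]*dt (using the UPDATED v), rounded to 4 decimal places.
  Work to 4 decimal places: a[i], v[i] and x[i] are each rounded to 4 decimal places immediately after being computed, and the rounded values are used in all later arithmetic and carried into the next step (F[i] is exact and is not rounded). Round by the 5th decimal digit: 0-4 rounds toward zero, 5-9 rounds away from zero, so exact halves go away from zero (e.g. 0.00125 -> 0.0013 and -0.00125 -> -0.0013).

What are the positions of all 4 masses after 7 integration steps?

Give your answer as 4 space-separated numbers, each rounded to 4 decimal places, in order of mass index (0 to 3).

Answer: 5.2698 9.8292 18.9614 25.2143

Derivation:
Step 0: x=[8.0000 13.0000 20.0000 22.0000] v=[0.0000 0.0000 0.0000 0.0000]
Step 1: x=[7.2500 13.5000 19.3750 23.0000] v=[-3.0000 2.0000 -2.5000 4.0000]
Step 2: x=[6.2500 13.9063 18.4688 24.5938] v=[-4.0000 1.6250 -3.6250 6.3750]
Step 3: x=[5.6016 13.5391 17.7579 26.1563] v=[-2.5937 -1.4688 -2.8438 6.2500]
Step 4: x=[5.5372 12.2422 17.5694 27.1192] v=[-0.2578 -5.1875 -0.7540 3.8516]
Step 5: x=[5.7647 10.6009 17.9087 27.1947] v=[0.9100 -6.5653 1.3573 0.3018]
Step 6: x=[5.7601 9.5775 18.4953 26.4487] v=[-0.0185 -4.0937 2.3464 -2.9842]
Step 7: x=[5.2698 9.8292 18.9614 25.2143] v=[-1.9612 1.0067 1.8642 -4.9376]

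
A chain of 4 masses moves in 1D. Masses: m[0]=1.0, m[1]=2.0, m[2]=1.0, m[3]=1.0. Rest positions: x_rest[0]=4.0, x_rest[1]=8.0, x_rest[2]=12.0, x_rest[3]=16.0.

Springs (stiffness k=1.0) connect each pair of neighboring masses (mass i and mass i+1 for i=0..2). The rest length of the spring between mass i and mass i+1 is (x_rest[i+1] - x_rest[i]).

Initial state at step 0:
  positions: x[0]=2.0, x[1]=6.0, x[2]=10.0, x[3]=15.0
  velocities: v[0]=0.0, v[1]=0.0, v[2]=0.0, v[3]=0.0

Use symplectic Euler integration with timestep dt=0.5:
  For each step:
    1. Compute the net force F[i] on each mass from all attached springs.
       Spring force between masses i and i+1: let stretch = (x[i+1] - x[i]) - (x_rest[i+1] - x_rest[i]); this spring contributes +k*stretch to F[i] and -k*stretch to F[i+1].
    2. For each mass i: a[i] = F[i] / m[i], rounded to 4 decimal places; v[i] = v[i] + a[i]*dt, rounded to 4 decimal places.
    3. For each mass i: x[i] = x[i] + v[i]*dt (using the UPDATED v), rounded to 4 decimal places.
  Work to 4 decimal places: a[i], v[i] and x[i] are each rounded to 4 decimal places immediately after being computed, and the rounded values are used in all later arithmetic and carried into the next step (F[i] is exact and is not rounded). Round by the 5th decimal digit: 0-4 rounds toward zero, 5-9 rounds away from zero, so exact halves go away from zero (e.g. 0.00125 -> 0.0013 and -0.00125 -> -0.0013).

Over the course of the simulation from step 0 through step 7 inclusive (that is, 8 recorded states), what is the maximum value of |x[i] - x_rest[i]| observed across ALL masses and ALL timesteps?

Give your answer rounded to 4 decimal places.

Step 0: x=[2.0000 6.0000 10.0000 15.0000] v=[0.0000 0.0000 0.0000 0.0000]
Step 1: x=[2.0000 6.0000 10.2500 14.7500] v=[0.0000 0.0000 0.5000 -0.5000]
Step 2: x=[2.0000 6.0313 10.5625 14.3750] v=[0.0000 0.0625 0.6250 -0.7500]
Step 3: x=[2.0079 6.1251 10.6954 14.0469] v=[0.0157 0.1875 0.2657 -0.6563]
Step 4: x=[2.0451 6.2755 10.5236 13.8809] v=[0.0743 0.3008 -0.3437 -0.3321]
Step 5: x=[2.1399 6.4282 10.1291 13.8755] v=[0.1895 0.3053 -0.7891 -0.0108]
Step 6: x=[2.3068 6.5075 9.7459 13.9335] v=[0.3337 0.1585 -0.7664 0.1160]
Step 7: x=[2.5239 6.4665 9.6000 13.9446] v=[0.4341 -0.0821 -0.2918 0.0222]
Max displacement = 2.4000

Answer: 2.4000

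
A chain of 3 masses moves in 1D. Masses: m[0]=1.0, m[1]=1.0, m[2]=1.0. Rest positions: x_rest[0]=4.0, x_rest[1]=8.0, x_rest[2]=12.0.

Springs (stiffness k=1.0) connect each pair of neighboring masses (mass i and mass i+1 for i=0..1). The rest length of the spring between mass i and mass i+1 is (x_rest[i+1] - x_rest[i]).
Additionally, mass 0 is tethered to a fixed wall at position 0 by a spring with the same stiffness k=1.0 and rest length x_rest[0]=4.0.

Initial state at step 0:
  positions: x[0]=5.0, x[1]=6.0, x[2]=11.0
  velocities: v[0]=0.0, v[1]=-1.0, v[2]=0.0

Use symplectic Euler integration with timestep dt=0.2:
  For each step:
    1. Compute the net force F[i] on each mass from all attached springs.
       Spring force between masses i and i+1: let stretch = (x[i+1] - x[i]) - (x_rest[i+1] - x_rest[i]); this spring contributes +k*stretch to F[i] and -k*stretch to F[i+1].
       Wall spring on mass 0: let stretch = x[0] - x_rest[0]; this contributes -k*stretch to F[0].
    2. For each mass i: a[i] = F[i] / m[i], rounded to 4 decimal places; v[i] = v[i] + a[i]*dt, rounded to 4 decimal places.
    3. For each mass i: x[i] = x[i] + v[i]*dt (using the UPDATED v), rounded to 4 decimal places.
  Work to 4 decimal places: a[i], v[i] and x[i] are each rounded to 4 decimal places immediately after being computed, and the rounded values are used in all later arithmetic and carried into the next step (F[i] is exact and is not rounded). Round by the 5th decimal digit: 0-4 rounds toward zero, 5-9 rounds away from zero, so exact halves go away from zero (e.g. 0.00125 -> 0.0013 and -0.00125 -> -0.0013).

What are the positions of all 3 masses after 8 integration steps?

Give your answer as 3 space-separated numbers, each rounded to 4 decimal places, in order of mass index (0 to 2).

Step 0: x=[5.0000 6.0000 11.0000] v=[0.0000 -1.0000 0.0000]
Step 1: x=[4.8400 5.9600 10.9600] v=[-0.8000 -0.2000 -0.2000]
Step 2: x=[4.5312 6.0752 10.8800] v=[-1.5440 0.5760 -0.4000]
Step 3: x=[4.1029 6.3208 10.7678] v=[-2.1414 1.2282 -0.5610]
Step 4: x=[3.5992 6.6556 10.6377] v=[-2.5184 1.6740 -0.6504]
Step 5: x=[3.0738 7.0274 10.5083] v=[-2.6270 1.8591 -0.6468]
Step 6: x=[2.5836 7.3803 10.3997] v=[-2.4510 1.7646 -0.5430]
Step 7: x=[2.1819 7.6621 10.3303] v=[-2.0084 1.4091 -0.3469]
Step 8: x=[1.9122 7.8314 10.3142] v=[-1.3487 0.8467 -0.0805]

Answer: 1.9122 7.8314 10.3142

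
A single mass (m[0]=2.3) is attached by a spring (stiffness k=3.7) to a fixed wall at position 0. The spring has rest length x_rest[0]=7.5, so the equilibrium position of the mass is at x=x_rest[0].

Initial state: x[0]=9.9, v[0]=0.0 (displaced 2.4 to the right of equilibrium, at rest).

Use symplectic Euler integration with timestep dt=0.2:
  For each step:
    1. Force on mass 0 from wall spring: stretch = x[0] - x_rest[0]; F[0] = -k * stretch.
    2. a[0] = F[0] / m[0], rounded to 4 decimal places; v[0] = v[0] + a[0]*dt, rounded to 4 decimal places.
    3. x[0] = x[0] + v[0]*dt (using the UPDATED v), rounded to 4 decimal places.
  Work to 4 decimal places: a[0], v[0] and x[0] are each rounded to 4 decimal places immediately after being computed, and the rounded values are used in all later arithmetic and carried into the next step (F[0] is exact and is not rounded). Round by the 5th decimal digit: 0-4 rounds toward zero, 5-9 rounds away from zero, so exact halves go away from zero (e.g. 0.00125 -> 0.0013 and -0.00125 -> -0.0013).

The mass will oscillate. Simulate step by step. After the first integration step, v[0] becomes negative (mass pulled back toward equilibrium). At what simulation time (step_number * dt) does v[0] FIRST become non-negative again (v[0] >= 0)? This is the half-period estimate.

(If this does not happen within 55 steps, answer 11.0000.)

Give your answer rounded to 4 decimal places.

Step 0: x=[9.9000] v=[0.0000]
Step 1: x=[9.7456] v=[-0.7722]
Step 2: x=[9.4467] v=[-1.4947]
Step 3: x=[9.0225] v=[-2.1210]
Step 4: x=[8.5003] v=[-2.6108]
Step 5: x=[7.9138] v=[-2.9326]
Step 6: x=[7.3007] v=[-3.0657]
Step 7: x=[6.7004] v=[-3.0016]
Step 8: x=[6.1515] v=[-2.7443]
Step 9: x=[5.6894] v=[-2.3104]
Step 10: x=[5.3438] v=[-1.7279]
Step 11: x=[5.1370] v=[-1.0342]
Step 12: x=[5.0822] v=[-0.2739]
Step 13: x=[5.1830] v=[0.5040]
First v>=0 after going negative at step 13, time=2.6000

Answer: 2.6000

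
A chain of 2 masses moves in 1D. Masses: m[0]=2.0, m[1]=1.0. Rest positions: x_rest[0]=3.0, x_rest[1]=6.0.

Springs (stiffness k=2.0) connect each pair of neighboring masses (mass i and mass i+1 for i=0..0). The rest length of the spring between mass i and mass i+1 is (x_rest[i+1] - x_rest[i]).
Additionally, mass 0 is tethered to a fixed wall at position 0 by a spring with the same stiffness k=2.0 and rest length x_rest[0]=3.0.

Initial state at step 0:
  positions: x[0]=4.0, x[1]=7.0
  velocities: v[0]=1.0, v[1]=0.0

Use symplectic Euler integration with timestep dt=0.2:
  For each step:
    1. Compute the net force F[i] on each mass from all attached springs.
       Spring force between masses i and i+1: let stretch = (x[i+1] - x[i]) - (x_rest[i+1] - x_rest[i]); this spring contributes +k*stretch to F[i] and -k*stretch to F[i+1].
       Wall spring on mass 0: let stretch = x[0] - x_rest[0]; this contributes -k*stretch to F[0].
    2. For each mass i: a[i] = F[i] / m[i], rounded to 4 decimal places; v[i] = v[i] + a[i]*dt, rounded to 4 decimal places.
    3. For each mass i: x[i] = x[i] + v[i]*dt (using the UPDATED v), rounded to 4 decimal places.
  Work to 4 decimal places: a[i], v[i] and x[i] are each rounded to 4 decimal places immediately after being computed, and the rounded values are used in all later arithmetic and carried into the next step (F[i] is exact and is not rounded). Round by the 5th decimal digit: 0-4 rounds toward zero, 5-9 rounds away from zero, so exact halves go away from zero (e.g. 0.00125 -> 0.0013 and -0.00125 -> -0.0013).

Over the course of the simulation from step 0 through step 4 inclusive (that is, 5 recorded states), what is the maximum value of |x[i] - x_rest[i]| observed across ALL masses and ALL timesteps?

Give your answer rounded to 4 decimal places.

Answer: 1.3135

Derivation:
Step 0: x=[4.0000 7.0000] v=[1.0000 0.0000]
Step 1: x=[4.1600 7.0000] v=[0.8000 0.0000]
Step 2: x=[4.2672 7.0128] v=[0.5360 0.0640]
Step 3: x=[4.3135 7.0460] v=[0.2317 0.1658]
Step 4: x=[4.2966 7.1006] v=[-0.0845 0.2728]
Max displacement = 1.3135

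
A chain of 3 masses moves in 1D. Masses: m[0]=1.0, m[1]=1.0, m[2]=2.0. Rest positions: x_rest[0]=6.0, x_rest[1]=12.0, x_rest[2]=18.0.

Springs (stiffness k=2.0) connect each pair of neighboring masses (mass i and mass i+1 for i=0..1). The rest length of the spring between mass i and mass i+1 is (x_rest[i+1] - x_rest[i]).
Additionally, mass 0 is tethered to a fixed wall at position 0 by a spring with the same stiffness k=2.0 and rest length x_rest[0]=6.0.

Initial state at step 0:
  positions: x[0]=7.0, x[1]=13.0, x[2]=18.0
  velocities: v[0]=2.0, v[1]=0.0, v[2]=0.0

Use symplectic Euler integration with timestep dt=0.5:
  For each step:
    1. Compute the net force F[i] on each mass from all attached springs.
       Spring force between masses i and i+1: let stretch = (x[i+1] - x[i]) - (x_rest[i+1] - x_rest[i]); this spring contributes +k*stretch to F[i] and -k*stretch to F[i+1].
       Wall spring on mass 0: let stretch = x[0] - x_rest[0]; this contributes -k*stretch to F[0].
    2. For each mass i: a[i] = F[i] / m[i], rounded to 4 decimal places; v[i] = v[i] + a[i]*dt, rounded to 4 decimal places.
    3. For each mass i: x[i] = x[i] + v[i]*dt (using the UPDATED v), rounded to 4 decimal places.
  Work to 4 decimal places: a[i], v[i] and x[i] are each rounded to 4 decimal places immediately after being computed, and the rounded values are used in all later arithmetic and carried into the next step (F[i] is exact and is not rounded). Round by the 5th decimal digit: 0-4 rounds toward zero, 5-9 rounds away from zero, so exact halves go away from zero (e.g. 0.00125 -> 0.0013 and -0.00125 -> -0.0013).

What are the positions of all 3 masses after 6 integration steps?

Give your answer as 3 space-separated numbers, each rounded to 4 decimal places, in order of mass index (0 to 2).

Step 0: x=[7.0000 13.0000 18.0000] v=[2.0000 0.0000 0.0000]
Step 1: x=[7.5000 12.5000 18.2500] v=[1.0000 -1.0000 0.5000]
Step 2: x=[6.7500 12.3750 18.5625] v=[-1.5000 -0.2500 0.6250]
Step 3: x=[5.4375 12.5313 18.8282] v=[-2.6250 0.3125 0.5313]
Step 4: x=[4.9532 12.2891 19.0197] v=[-0.9687 -0.4844 0.3829]
Step 5: x=[5.6602 11.7443 19.0285] v=[1.4140 -1.0897 0.0176]
Step 6: x=[6.5792 11.7995 18.7163] v=[1.8379 0.1104 -0.6245]

Answer: 6.5792 11.7995 18.7163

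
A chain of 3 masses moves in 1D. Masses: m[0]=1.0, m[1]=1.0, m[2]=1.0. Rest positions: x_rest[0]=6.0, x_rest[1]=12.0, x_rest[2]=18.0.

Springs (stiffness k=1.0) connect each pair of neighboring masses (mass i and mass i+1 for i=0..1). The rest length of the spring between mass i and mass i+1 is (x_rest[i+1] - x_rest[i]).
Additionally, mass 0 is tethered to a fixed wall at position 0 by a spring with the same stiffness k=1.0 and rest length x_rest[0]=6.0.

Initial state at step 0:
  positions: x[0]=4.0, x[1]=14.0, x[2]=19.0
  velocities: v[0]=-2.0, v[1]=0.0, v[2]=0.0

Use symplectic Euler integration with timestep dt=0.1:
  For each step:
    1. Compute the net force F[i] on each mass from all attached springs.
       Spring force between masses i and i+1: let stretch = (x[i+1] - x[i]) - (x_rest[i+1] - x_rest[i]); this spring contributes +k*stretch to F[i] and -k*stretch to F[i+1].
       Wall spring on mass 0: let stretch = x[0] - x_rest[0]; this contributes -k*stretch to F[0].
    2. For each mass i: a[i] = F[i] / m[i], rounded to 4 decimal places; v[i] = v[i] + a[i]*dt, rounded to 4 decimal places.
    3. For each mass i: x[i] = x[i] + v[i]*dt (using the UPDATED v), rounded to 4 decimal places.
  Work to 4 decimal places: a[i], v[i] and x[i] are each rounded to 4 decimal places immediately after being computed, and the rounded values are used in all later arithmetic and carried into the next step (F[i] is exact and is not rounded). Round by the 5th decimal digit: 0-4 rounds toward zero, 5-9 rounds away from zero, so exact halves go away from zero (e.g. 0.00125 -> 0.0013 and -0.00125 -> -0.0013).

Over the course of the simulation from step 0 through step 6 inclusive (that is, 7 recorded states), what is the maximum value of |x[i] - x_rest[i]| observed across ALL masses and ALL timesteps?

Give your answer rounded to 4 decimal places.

Answer: 2.2325

Derivation:
Step 0: x=[4.0000 14.0000 19.0000] v=[-2.0000 0.0000 0.0000]
Step 1: x=[3.8600 13.9500 19.0100] v=[-1.4000 -0.5000 0.1000]
Step 2: x=[3.7823 13.8497 19.0294] v=[-0.7770 -1.0030 0.1940]
Step 3: x=[3.7675 13.7005 19.0570] v=[-0.1485 -1.4918 0.2760]
Step 4: x=[3.8143 13.5056 19.0910] v=[0.4681 -1.9495 0.3404]
Step 5: x=[3.9199 13.2696 19.1292] v=[1.0558 -2.3601 0.3819]
Step 6: x=[4.0798 12.9987 19.1688] v=[1.5988 -2.7091 0.3959]
Max displacement = 2.2325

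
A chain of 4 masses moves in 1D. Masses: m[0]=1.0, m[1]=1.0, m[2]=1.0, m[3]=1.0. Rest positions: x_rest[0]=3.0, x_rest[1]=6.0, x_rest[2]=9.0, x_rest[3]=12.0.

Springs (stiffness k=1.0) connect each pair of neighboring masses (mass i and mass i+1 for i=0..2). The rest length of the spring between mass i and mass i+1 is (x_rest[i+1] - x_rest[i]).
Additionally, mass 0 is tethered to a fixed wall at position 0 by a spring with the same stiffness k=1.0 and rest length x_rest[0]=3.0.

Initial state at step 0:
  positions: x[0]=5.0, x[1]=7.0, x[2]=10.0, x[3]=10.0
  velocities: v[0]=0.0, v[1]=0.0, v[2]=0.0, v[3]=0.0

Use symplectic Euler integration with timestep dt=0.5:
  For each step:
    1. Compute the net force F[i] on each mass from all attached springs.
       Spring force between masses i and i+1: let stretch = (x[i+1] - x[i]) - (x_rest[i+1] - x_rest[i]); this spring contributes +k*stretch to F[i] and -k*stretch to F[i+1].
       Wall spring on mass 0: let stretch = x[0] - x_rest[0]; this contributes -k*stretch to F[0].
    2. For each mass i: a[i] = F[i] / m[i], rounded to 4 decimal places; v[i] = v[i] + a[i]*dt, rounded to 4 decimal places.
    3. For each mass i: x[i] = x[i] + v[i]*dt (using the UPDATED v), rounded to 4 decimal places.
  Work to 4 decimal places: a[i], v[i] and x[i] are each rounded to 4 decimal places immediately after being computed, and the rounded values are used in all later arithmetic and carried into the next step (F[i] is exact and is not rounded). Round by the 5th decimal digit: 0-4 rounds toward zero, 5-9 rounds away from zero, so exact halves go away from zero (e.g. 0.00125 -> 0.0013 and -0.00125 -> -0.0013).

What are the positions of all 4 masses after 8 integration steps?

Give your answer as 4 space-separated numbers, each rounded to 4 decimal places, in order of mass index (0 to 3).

Step 0: x=[5.0000 7.0000 10.0000 10.0000] v=[0.0000 0.0000 0.0000 0.0000]
Step 1: x=[4.2500 7.2500 9.2500 10.7500] v=[-1.5000 0.5000 -1.5000 1.5000]
Step 2: x=[3.1875 7.2500 8.3750 11.8750] v=[-2.1250 0.0000 -1.7500 2.2500]
Step 3: x=[2.3438 6.5156 8.0938 12.8750] v=[-1.6875 -1.4688 -0.5625 2.0000]
Step 4: x=[1.9571 5.1328 8.6133 13.4297] v=[-0.7735 -2.7656 1.0390 1.1094]
Step 5: x=[1.8750 3.8262 9.4668 13.5303] v=[-0.1642 -2.6132 1.7070 0.2012]
Step 6: x=[1.8120 3.4420 9.9261 13.3650] v=[-0.1261 -0.7685 0.9185 -0.3306]
Step 7: x=[1.7035 4.2713 9.6241 13.0900] v=[-0.2171 1.6586 -0.6041 -0.5501]
Step 8: x=[1.8111 5.7969 8.8503 12.6985] v=[0.2151 3.0511 -1.5476 -0.7831]

Answer: 1.8111 5.7969 8.8503 12.6985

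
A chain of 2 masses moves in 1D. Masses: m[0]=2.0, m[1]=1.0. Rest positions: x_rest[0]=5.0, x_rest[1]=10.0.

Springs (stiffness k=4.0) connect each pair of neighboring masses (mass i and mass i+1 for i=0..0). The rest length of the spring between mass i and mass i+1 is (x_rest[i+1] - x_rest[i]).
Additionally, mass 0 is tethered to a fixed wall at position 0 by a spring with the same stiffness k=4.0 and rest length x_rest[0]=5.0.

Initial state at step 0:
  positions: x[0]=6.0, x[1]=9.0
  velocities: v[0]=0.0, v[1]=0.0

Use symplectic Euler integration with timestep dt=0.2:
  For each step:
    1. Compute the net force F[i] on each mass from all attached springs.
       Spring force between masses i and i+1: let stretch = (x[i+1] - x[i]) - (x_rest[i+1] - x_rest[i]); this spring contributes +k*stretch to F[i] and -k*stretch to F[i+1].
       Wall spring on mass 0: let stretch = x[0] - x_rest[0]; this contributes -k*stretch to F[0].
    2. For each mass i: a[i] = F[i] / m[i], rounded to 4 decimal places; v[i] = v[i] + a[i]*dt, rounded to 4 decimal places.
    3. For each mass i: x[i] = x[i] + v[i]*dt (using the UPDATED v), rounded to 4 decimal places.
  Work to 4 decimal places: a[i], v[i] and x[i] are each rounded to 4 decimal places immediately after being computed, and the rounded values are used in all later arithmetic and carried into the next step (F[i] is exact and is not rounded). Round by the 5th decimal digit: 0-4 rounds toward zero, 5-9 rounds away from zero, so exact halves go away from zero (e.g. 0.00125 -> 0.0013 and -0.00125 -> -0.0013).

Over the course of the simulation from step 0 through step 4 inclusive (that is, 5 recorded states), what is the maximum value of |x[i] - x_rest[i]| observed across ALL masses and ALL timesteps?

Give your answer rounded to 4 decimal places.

Answer: 1.0213

Derivation:
Step 0: x=[6.0000 9.0000] v=[0.0000 0.0000]
Step 1: x=[5.7600 9.3200] v=[-1.2000 1.6000]
Step 2: x=[5.3440 9.8704] v=[-2.0800 2.7520]
Step 3: x=[4.8626 10.4966] v=[-2.4070 3.1309]
Step 4: x=[4.4429 11.0213] v=[-2.0984 2.6237]
Max displacement = 1.0213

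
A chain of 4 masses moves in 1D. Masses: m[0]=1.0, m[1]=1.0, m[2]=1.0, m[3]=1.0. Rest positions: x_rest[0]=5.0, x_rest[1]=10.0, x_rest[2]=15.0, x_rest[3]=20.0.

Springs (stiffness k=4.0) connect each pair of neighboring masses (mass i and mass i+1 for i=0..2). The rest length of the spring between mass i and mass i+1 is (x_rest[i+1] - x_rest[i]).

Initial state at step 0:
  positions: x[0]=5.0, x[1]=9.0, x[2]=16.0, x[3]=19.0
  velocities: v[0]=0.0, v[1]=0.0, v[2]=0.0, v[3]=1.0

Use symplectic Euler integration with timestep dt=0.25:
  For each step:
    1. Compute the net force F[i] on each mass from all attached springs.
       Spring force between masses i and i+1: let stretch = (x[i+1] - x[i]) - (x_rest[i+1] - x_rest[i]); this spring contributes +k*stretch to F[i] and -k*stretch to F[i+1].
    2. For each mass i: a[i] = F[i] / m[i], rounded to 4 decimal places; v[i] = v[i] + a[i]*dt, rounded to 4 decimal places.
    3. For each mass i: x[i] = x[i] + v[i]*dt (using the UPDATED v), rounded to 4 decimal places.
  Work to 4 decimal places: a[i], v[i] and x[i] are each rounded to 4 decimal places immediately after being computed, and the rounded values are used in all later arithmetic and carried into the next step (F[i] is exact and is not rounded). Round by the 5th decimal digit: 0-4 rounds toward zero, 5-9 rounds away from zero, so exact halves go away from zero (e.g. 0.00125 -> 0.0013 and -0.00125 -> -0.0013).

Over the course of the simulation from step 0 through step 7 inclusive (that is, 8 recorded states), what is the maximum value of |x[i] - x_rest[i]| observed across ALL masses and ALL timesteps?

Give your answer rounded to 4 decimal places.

Answer: 1.5083

Derivation:
Step 0: x=[5.0000 9.0000 16.0000 19.0000] v=[0.0000 0.0000 0.0000 1.0000]
Step 1: x=[4.7500 9.7500 15.0000 19.7500] v=[-1.0000 3.0000 -4.0000 3.0000]
Step 2: x=[4.5000 10.5625 13.8750 20.5625] v=[-1.0000 3.2500 -4.5000 3.2500]
Step 3: x=[4.5156 10.6875 13.5938 20.9531] v=[0.0625 0.5000 -1.1250 1.5625]
Step 4: x=[4.8242 9.9961 14.4258 20.7539] v=[1.2344 -2.7656 3.3280 -0.7968]
Step 5: x=[5.1758 9.1192 15.7324 20.2227] v=[1.4063 -3.5078 5.2264 -2.1249]
Step 6: x=[5.2632 8.9097 16.5083 19.8189] v=[0.3497 -0.8380 3.1035 -1.6152]
Step 7: x=[5.0123 9.6882 16.2122 19.8375] v=[-1.0038 3.1141 -1.1845 0.0742]
Max displacement = 1.5083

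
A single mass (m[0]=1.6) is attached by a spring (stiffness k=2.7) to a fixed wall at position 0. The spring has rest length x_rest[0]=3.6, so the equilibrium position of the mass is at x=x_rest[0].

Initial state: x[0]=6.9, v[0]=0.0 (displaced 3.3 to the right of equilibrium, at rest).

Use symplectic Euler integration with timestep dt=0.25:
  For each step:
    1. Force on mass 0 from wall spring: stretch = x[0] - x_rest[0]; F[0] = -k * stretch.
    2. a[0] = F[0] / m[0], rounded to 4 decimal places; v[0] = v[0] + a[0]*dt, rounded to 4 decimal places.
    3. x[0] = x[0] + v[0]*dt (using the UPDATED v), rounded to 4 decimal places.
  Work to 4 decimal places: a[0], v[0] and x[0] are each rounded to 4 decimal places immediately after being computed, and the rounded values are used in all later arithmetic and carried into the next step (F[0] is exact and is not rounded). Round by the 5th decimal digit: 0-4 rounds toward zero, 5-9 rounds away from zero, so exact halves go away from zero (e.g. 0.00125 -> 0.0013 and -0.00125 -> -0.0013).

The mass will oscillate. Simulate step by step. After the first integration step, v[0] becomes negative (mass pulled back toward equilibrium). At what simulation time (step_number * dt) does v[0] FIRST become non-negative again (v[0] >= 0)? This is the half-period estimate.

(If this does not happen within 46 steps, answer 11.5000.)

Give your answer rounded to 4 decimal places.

Answer: 2.5000

Derivation:
Step 0: x=[6.9000] v=[0.0000]
Step 1: x=[6.5520] v=[-1.3922]
Step 2: x=[5.8926] v=[-2.6376]
Step 3: x=[4.9914] v=[-3.6048]
Step 4: x=[3.9435] v=[-4.1918]
Step 5: x=[2.8593] v=[-4.3367]
Step 6: x=[1.8533] v=[-4.0242]
Step 7: x=[1.0315] v=[-3.2873]
Step 8: x=[0.4806] v=[-2.2037]
Step 9: x=[0.2587] v=[-0.8877]
Step 10: x=[0.3892] v=[0.5219]
First v>=0 after going negative at step 10, time=2.5000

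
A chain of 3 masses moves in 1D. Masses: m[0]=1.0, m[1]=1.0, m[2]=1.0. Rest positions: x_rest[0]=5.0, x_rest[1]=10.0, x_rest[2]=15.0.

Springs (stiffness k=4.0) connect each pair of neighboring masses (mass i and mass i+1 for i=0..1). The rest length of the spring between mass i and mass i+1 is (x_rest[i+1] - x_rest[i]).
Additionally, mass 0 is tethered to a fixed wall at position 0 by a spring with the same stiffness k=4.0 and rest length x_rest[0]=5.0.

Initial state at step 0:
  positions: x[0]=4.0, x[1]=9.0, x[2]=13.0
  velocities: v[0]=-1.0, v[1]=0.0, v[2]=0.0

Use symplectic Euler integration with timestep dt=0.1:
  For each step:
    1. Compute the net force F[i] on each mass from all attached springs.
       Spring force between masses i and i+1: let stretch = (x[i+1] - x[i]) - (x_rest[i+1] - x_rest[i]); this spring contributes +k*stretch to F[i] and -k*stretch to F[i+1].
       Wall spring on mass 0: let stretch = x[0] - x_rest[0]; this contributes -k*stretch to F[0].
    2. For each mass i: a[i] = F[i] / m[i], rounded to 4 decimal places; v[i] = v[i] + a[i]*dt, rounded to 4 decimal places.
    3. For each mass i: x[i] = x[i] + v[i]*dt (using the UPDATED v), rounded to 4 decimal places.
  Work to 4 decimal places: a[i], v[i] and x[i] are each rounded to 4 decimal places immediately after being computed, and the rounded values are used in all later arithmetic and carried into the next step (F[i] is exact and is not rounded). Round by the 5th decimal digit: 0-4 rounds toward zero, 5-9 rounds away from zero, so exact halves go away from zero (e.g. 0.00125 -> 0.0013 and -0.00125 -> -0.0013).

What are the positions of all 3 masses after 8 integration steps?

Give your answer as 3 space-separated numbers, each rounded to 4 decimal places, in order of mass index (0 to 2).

Step 0: x=[4.0000 9.0000 13.0000] v=[-1.0000 0.0000 0.0000]
Step 1: x=[3.9400 8.9600 13.0400] v=[-0.6000 -0.4000 0.4000]
Step 2: x=[3.9232 8.8824 13.1168] v=[-0.1680 -0.7760 0.7680]
Step 3: x=[3.9478 8.7758 13.2242] v=[0.2464 -1.0659 1.0742]
Step 4: x=[4.0077 8.6540 13.3537] v=[0.5985 -1.2177 1.2948]
Step 5: x=[4.0931 8.5344 13.4952] v=[0.8539 -1.1963 1.4149]
Step 6: x=[4.1924 8.4356 13.6383] v=[0.9932 -0.9885 1.4306]
Step 7: x=[4.2938 8.3751 13.7733] v=[1.0135 -0.6047 1.3495]
Step 8: x=[4.3867 8.3673 13.8923] v=[0.9285 -0.0779 1.1902]

Answer: 4.3867 8.3673 13.8923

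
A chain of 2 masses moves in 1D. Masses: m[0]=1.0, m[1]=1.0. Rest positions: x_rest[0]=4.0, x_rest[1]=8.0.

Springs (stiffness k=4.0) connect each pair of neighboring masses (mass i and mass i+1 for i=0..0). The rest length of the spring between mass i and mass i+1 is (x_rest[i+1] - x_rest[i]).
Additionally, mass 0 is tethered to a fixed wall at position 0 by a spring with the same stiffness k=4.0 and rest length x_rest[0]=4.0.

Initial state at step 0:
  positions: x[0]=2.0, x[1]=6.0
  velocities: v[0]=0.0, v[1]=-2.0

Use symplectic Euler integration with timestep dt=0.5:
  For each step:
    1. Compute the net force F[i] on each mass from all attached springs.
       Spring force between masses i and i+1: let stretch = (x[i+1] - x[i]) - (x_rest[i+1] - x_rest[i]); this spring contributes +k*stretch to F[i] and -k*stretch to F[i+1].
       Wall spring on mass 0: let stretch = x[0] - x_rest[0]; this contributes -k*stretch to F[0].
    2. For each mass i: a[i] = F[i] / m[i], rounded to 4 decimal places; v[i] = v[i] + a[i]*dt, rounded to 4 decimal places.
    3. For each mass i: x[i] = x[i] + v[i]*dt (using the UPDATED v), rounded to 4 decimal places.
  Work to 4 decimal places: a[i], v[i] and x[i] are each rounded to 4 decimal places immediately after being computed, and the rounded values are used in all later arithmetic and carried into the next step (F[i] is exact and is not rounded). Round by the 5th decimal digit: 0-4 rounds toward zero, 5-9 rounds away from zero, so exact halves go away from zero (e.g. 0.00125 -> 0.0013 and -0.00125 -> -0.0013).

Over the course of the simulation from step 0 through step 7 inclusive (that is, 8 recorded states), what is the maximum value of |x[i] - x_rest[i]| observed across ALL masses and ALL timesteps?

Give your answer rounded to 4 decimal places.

Answer: 3.0000

Derivation:
Step 0: x=[2.0000 6.0000] v=[0.0000 -2.0000]
Step 1: x=[4.0000 5.0000] v=[4.0000 -2.0000]
Step 2: x=[3.0000 7.0000] v=[-2.0000 4.0000]
Step 3: x=[3.0000 9.0000] v=[0.0000 4.0000]
Step 4: x=[6.0000 9.0000] v=[6.0000 0.0000]
Step 5: x=[6.0000 10.0000] v=[0.0000 2.0000]
Step 6: x=[4.0000 11.0000] v=[-4.0000 2.0000]
Step 7: x=[5.0000 9.0000] v=[2.0000 -4.0000]
Max displacement = 3.0000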